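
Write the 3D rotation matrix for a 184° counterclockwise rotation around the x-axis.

Rotation matrix for counterclockwise 184° around x-axis:
cos(184°) = -0.9976, sin(184°) = -0.0698
Result: [[1, 0, 0], [0, -0.9976, 0.0698], [0, -0.0698, -0.9976]]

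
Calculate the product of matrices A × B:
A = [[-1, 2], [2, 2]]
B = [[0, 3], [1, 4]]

Matrix multiplication:
C[0][0] = -1×0 + 2×1 = 2
C[0][1] = -1×3 + 2×4 = 5
C[1][0] = 2×0 + 2×1 = 2
C[1][1] = 2×3 + 2×4 = 14
Result: [[2, 5], [2, 14]]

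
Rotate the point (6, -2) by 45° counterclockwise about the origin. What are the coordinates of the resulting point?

Rotation matrix for 45°: [[cos 45°, -sin 45°], [sin 45°, cos 45°]] ≈ [[0.707107, -0.707107], [0.707107, 0.707107]]
[[0.707107, -0.707107], [0.707107, 0.707107]] × [6, -2]ᵀ ≈ [5.6569, 2.8284]ᵀ
Result: (5.6569, 2.8284)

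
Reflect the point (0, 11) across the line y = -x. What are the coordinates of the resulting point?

Reflection across line y = -x: (0, 11) → (-11, 0)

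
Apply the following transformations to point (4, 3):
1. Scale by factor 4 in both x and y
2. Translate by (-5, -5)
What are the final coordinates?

Step 1: Scale (4, 3) by 4 → (16, 12)
Step 2: Translate by (-5, -5) → (11, 7)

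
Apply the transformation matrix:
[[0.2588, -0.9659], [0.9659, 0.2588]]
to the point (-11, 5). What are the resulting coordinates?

Matrix multiplication:
[[0.2588, -0.9659], [0.9659, 0.2588]] × [-11, 5]ᵀ
= [(0.2588)(-11) + (-0.9659)(5), (0.9659)(-11) + (0.2588)(5)]ᵀ
= [-7.6763, -9.3309]ᵀ
Result: (-7.6763, -9.3309)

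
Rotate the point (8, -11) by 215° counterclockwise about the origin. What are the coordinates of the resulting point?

Rotation matrix for 215°: [[cos 215°, -sin 215°], [sin 215°, cos 215°]] ≈ [[-0.819152, 0.573576], [-0.573576, -0.819152]]
[[-0.819152, 0.573576], [-0.573576, -0.819152]] × [8, -11]ᵀ ≈ [-12.8626, 4.4221]ᵀ
Result: (-12.8626, 4.4221)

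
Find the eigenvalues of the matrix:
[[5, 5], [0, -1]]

Characteristic equation: det(A - λI) = 0
λ² - (trace)λ + (det) = 0
trace = 5 + -1 = 4, det = (5)(-1) - (5)(0) = -5
λ² - (4)λ + (-5) = 0
λ = (4 ± √((4)² - 4·(-5))) / 2 = (4 ± √36) / 2
Solving: λ = -1, 5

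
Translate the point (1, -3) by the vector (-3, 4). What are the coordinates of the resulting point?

Translation by (-3, 4) (homogeneous matrix [[1, 0, -3], [0, 1, 4], [0, 0, 1]]):
x' = 1 + -3 = -2
y' = -3 + 4 = 1
Result: (-2, 1)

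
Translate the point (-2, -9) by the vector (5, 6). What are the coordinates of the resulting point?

Translation by (5, 6) (homogeneous matrix [[1, 0, 5], [0, 1, 6], [0, 0, 1]]):
x' = -2 + 5 = 3
y' = -9 + 6 = -3
Result: (3, -3)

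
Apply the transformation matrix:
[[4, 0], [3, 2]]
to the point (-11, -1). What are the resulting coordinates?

Matrix multiplication:
[[4, 0], [3, 2]] × [-11, -1]ᵀ
= [(4)(-11) + (0)(-1), (3)(-11) + (2)(-1)]ᵀ
= [-44, -35]ᵀ
Result: (-44, -35)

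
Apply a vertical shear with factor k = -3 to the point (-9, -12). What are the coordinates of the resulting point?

Shear matrix for vertical shear with factor k = -3:
[[1, 0], [-3, 1]]
Result: (-9, -12) → (-9, 15)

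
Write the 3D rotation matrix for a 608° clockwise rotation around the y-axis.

Rotation matrix for clockwise 608° around y-axis:
A clockwise rotation by 608° is a counterclockwise rotation by -608°.
cos(-608°) = -0.3746, sin(-608°) = 0.9272
Result: [[-0.3746, 0, 0.9272], [0, 1, 0], [-0.9272, 0, -0.3746]]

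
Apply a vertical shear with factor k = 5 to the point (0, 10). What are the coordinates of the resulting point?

Shear matrix for vertical shear with factor k = 5:
[[1, 0], [5, 1]]
Result: (0, 10) → (0, 10)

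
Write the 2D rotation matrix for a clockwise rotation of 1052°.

Rotation matrix formula: [[cos θ, -sin θ], [sin θ, cos θ]]
A clockwise rotation by 1052° is equivalent to a counterclockwise rotation by -1052°.
For θ = -1052°:
cos(-1052°) = 0.8829
sin(-1052°) = 0.4695
Result: [[0.8829, -0.4695], [0.4695, 0.8829]]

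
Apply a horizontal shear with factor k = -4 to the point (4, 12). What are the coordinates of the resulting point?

Shear matrix for horizontal shear with factor k = -4:
[[1, -4], [0, 1]]
Result: (4, 12) → (-44, 12)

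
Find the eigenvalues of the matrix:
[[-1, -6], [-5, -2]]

Characteristic equation: det(A - λI) = 0
λ² - (trace)λ + (det) = 0
trace = -1 + -2 = -3, det = (-1)(-2) - (-6)(-5) = -28
λ² - (-3)λ + (-28) = 0
λ = (-3 ± √((-3)² - 4·(-28))) / 2 = (-3 ± √121) / 2
Solving: λ = -7, 4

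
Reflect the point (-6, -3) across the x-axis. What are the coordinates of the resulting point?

Reflection across x-axis: (-6, -3) → (-6, 3)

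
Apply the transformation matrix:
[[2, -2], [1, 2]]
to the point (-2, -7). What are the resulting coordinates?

Matrix multiplication:
[[2, -2], [1, 2]] × [-2, -7]ᵀ
= [(2)(-2) + (-2)(-7), (1)(-2) + (2)(-7)]ᵀ
= [10, -16]ᵀ
Result: (10, -16)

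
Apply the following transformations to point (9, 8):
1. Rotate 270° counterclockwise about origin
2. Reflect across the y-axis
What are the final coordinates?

Step 1: Rotate 270° → (8, -9)
Step 2: Reflect across y-axis → (-8, -9)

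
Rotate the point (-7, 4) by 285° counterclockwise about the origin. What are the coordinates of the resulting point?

Rotation matrix for 285°: [[cos 285°, -sin 285°], [sin 285°, cos 285°]] ≈ [[0.258819, 0.965926], [-0.965926, 0.258819]]
[[0.258819, 0.965926], [-0.965926, 0.258819]] × [-7, 4]ᵀ ≈ [2.0520, 7.7968]ᵀ
Result: (2.0520, 7.7968)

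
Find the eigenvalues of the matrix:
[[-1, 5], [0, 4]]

Characteristic equation: det(A - λI) = 0
λ² - (trace)λ + (det) = 0
trace = -1 + 4 = 3, det = (-1)(4) - (5)(0) = -4
λ² - (3)λ + (-4) = 0
λ = (3 ± √((3)² - 4·(-4))) / 2 = (3 ± √25) / 2
Solving: λ = -1, 4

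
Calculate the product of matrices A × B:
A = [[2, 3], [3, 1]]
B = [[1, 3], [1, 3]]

Matrix multiplication:
C[0][0] = 2×1 + 3×1 = 5
C[0][1] = 2×3 + 3×3 = 15
C[1][0] = 3×1 + 1×1 = 4
C[1][1] = 3×3 + 1×3 = 12
Result: [[5, 15], [4, 12]]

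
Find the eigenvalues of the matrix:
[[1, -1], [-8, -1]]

Characteristic equation: det(A - λI) = 0
λ² - (trace)λ + (det) = 0
trace = 1 + -1 = 0, det = (1)(-1) - (-1)(-8) = -9
λ² - (0)λ + (-9) = 0
λ = (0 ± √((0)² - 4·(-9))) / 2 = (0 ± √36) / 2
Solving: λ = -3, 3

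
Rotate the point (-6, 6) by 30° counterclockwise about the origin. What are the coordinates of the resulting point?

Rotation matrix for 30°: [[cos 30°, -sin 30°], [sin 30°, cos 30°]] ≈ [[0.866025, -0.500000], [0.500000, 0.866025]]
[[0.866025, -0.500000], [0.500000, 0.866025]] × [-6, 6]ᵀ ≈ [-8.1962, 2.1962]ᵀ
Result: (-8.1962, 2.1962)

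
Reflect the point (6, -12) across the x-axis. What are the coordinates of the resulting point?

Reflection across x-axis: (6, -12) → (6, 12)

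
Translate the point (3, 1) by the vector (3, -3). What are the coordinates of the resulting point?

Translation by (3, -3) (homogeneous matrix [[1, 0, 3], [0, 1, -3], [0, 0, 1]]):
x' = 3 + 3 = 6
y' = 1 + -3 = -2
Result: (6, -2)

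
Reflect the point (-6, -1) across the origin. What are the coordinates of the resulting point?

Reflection across origin: (-6, -1) → (6, 1)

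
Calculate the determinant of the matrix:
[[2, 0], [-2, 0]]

For a 2×2 matrix [[a, b], [c, d]], det = ad - bc
det = (2)(0) - (0)(-2) = 0 - 0 = 0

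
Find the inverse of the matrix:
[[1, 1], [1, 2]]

For [[a,b],[c,d]], inverse = (1/det)·[[d,-b],[-c,a]]
det = (1)(2) - (1)(1) = 2 - 1 = 1
Inverse = [[2, -1], [-1, 1]]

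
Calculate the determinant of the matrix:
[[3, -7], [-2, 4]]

For a 2×2 matrix [[a, b], [c, d]], det = ad - bc
det = (3)(4) - (-7)(-2) = 12 - 14 = -2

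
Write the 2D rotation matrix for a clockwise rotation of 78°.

Rotation matrix formula: [[cos θ, -sin θ], [sin θ, cos θ]]
A clockwise rotation by 78° is equivalent to a counterclockwise rotation by -78°.
For θ = -78°:
cos(-78°) = 0.2079
sin(-78°) = -0.9781
Result: [[0.2079, 0.9781], [-0.9781, 0.2079]]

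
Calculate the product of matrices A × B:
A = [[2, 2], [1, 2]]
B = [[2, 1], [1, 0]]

Matrix multiplication:
C[0][0] = 2×2 + 2×1 = 6
C[0][1] = 2×1 + 2×0 = 2
C[1][0] = 1×2 + 2×1 = 4
C[1][1] = 1×1 + 2×0 = 1
Result: [[6, 2], [4, 1]]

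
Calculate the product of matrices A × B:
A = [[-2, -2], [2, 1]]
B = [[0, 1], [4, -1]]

Matrix multiplication:
C[0][0] = -2×0 + -2×4 = -8
C[0][1] = -2×1 + -2×-1 = 0
C[1][0] = 2×0 + 1×4 = 4
C[1][1] = 2×1 + 1×-1 = 1
Result: [[-8, 0], [4, 1]]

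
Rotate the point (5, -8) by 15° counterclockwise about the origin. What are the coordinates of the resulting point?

Rotation matrix for 15°: [[cos 15°, -sin 15°], [sin 15°, cos 15°]] ≈ [[0.965926, -0.258819], [0.258819, 0.965926]]
[[0.965926, -0.258819], [0.258819, 0.965926]] × [5, -8]ᵀ ≈ [6.9002, -6.4333]ᵀ
Result: (6.9002, -6.4333)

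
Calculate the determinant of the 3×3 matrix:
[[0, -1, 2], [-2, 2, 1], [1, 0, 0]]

Expansion along first row:
det = 0·det([[2,1],[0,0]]) - -1·det([[-2,1],[1,0]]) + 2·det([[-2,2],[1,0]])
    = 0·(2·0 - 1·0) - -1·(-2·0 - 1·1) + 2·(-2·0 - 2·1)
    = 0·0 - -1·-1 + 2·-2
    = 0 + -1 + -4 = -5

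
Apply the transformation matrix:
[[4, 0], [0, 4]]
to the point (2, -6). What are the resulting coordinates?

Matrix multiplication:
[[4, 0], [0, 4]] × [2, -6]ᵀ
= [(4)(2) + (0)(-6), (0)(2) + (4)(-6)]ᵀ
= [8, -24]ᵀ
Result: (8, -24)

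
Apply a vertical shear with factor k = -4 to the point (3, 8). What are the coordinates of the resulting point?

Shear matrix for vertical shear with factor k = -4:
[[1, 0], [-4, 1]]
Result: (3, 8) → (3, -4)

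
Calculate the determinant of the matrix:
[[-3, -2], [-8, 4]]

For a 2×2 matrix [[a, b], [c, d]], det = ad - bc
det = (-3)(4) - (-2)(-8) = -12 - 16 = -28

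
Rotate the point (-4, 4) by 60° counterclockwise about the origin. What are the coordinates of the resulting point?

Rotation matrix for 60°: [[cos 60°, -sin 60°], [sin 60°, cos 60°]] ≈ [[0.500000, -0.866025], [0.866025, 0.500000]]
[[0.500000, -0.866025], [0.866025, 0.500000]] × [-4, 4]ᵀ ≈ [-5.4641, -1.4641]ᵀ
Result: (-5.4641, -1.4641)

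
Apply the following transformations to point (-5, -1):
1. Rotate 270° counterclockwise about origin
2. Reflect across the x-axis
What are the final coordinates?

Step 1: Rotate 270° → (-1, 5)
Step 2: Reflect across x-axis → (-1, -5)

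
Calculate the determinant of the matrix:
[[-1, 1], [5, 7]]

For a 2×2 matrix [[a, b], [c, d]], det = ad - bc
det = (-1)(7) - (1)(5) = -7 - 5 = -12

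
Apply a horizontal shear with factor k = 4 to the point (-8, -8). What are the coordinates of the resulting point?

Shear matrix for horizontal shear with factor k = 4:
[[1, 4], [0, 1]]
Result: (-8, -8) → (-40, -8)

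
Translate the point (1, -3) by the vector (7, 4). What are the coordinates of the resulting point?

Translation by (7, 4) (homogeneous matrix [[1, 0, 7], [0, 1, 4], [0, 0, 1]]):
x' = 1 + 7 = 8
y' = -3 + 4 = 1
Result: (8, 1)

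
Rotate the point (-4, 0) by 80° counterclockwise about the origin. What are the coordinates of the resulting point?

Rotation matrix for 80°: [[cos 80°, -sin 80°], [sin 80°, cos 80°]] ≈ [[0.173648, -0.984808], [0.984808, 0.173648]]
[[0.173648, -0.984808], [0.984808, 0.173648]] × [-4, 0]ᵀ ≈ [-0.6946, -3.9392]ᵀ
Result: (-0.6946, -3.9392)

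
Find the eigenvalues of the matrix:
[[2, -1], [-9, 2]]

Characteristic equation: det(A - λI) = 0
λ² - (trace)λ + (det) = 0
trace = 2 + 2 = 4, det = (2)(2) - (-1)(-9) = -5
λ² - (4)λ + (-5) = 0
λ = (4 ± √((4)² - 4·(-5))) / 2 = (4 ± √36) / 2
Solving: λ = -1, 5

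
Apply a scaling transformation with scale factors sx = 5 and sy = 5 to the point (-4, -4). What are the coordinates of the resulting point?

Scaling matrix:
[[5, 0], [0, 5]]
Result: (-4 × 5, -4 × 5) = (-20, -20)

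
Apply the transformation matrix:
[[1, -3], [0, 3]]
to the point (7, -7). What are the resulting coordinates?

Matrix multiplication:
[[1, -3], [0, 3]] × [7, -7]ᵀ
= [(1)(7) + (-3)(-7), (0)(7) + (3)(-7)]ᵀ
= [28, -21]ᵀ
Result: (28, -21)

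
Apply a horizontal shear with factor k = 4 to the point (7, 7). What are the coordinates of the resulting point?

Shear matrix for horizontal shear with factor k = 4:
[[1, 4], [0, 1]]
Result: (7, 7) → (35, 7)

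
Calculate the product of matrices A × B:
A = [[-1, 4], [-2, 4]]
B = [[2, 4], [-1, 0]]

Matrix multiplication:
C[0][0] = -1×2 + 4×-1 = -6
C[0][1] = -1×4 + 4×0 = -4
C[1][0] = -2×2 + 4×-1 = -8
C[1][1] = -2×4 + 4×0 = -8
Result: [[-6, -4], [-8, -8]]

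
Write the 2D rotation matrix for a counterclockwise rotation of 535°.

Rotation matrix formula: [[cos θ, -sin θ], [sin θ, cos θ]]
For θ = 535°:
cos(535°) = -0.9962
sin(535°) = 0.0872
Result: [[-0.9962, -0.0872], [0.0872, -0.9962]]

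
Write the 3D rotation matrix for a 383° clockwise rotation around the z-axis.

Rotation matrix for clockwise 383° around z-axis:
A clockwise rotation by 383° is a counterclockwise rotation by -383°.
cos(-383°) = 0.9205, sin(-383°) = -0.3907
Result: [[0.9205, 0.3907, 0], [-0.3907, 0.9205, 0], [0, 0, 1]]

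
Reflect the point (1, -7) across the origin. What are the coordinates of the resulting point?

Reflection across origin: (1, -7) → (-1, 7)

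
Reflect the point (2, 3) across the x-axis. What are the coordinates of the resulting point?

Reflection across x-axis: (2, 3) → (2, -3)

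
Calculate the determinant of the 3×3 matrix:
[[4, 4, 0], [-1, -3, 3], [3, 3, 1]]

Expansion along first row:
det = 4·det([[-3,3],[3,1]]) - 4·det([[-1,3],[3,1]]) + 0·det([[-1,-3],[3,3]])
    = 4·(-3·1 - 3·3) - 4·(-1·1 - 3·3) + 0·(-1·3 - -3·3)
    = 4·-12 - 4·-10 + 0·6
    = -48 + 40 + 0 = -8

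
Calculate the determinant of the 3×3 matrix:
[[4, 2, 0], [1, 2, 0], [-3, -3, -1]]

Expansion along first row:
det = 4·det([[2,0],[-3,-1]]) - 2·det([[1,0],[-3,-1]]) + 0·det([[1,2],[-3,-3]])
    = 4·(2·-1 - 0·-3) - 2·(1·-1 - 0·-3) + 0·(1·-3 - 2·-3)
    = 4·-2 - 2·-1 + 0·3
    = -8 + 2 + 0 = -6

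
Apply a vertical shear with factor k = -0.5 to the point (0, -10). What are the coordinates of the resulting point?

Shear matrix for vertical shear with factor k = -0.5:
[[1, 0], [-0.50, 1]]
Result: (0, -10) → (0, -10)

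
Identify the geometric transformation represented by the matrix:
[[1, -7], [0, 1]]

This matrix represents: horizontal shear with factor -7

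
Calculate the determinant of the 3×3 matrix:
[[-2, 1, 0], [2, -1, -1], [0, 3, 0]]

Expansion along first row:
det = -2·det([[-1,-1],[3,0]]) - 1·det([[2,-1],[0,0]]) + 0·det([[2,-1],[0,3]])
    = -2·(-1·0 - -1·3) - 1·(2·0 - -1·0) + 0·(2·3 - -1·0)
    = -2·3 - 1·0 + 0·6
    = -6 + 0 + 0 = -6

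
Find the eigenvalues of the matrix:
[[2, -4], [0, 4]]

Characteristic equation: det(A - λI) = 0
λ² - (trace)λ + (det) = 0
trace = 2 + 4 = 6, det = (2)(4) - (-4)(0) = 8
λ² - (6)λ + (8) = 0
λ = (6 ± √((6)² - 4·(8))) / 2 = (6 ± √4) / 2
Solving: λ = 2, 4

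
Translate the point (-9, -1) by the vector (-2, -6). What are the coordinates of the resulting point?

Translation by (-2, -6) (homogeneous matrix [[1, 0, -2], [0, 1, -6], [0, 0, 1]]):
x' = -9 + -2 = -11
y' = -1 + -6 = -7
Result: (-11, -7)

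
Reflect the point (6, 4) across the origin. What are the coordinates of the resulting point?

Reflection across origin: (6, 4) → (-6, -4)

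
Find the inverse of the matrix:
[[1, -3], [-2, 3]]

For [[a,b],[c,d]], inverse = (1/det)·[[d,-b],[-c,a]]
det = (1)(3) - (-3)(-2) = 3 - 6 = -3
Inverse = (1/-3)·[[3, 3], [2, 1]]
= [[-1, -1], [-2/3, -1/3]]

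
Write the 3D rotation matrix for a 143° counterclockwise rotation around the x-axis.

Rotation matrix for counterclockwise 143° around x-axis:
cos(143°) = -0.7986, sin(143°) = 0.6018
Result: [[1, 0, 0], [0, -0.7986, -0.6018], [0, 0.6018, -0.7986]]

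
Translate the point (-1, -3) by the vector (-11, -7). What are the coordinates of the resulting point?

Translation by (-11, -7) (homogeneous matrix [[1, 0, -11], [0, 1, -7], [0, 0, 1]]):
x' = -1 + -11 = -12
y' = -3 + -7 = -10
Result: (-12, -10)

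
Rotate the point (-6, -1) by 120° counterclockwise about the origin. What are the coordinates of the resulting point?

Rotation matrix for 120°: [[cos 120°, -sin 120°], [sin 120°, cos 120°]] ≈ [[-0.500000, -0.866025], [0.866025, -0.500000]]
[[-0.500000, -0.866025], [0.866025, -0.500000]] × [-6, -1]ᵀ ≈ [3.8660, -4.6962]ᵀ
Result: (3.8660, -4.6962)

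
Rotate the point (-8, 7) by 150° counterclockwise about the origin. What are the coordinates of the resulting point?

Rotation matrix for 150°: [[cos 150°, -sin 150°], [sin 150°, cos 150°]] ≈ [[-0.866025, -0.500000], [0.500000, -0.866025]]
[[-0.866025, -0.500000], [0.500000, -0.866025]] × [-8, 7]ᵀ ≈ [3.4282, -10.0622]ᵀ
Result: (3.4282, -10.0622)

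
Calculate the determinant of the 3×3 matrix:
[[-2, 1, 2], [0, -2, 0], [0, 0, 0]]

Expansion along first row:
det = -2·det([[-2,0],[0,0]]) - 1·det([[0,0],[0,0]]) + 2·det([[0,-2],[0,0]])
    = -2·(-2·0 - 0·0) - 1·(0·0 - 0·0) + 2·(0·0 - -2·0)
    = -2·0 - 1·0 + 2·0
    = 0 + 0 + 0 = 0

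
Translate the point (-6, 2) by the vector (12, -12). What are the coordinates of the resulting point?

Translation by (12, -12) (homogeneous matrix [[1, 0, 12], [0, 1, -12], [0, 0, 1]]):
x' = -6 + 12 = 6
y' = 2 + -12 = -10
Result: (6, -10)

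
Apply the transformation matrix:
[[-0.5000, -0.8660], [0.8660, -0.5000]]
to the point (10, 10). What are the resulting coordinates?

Matrix multiplication:
[[-0.5000, -0.8660], [0.8660, -0.5000]] × [10, 10]ᵀ
= [(-0.5000)(10) + (-0.8660)(10), (0.8660)(10) + (-0.5000)(10)]ᵀ
= [-13.6600, 3.6600]ᵀ
Result: (-13.6600, 3.6600)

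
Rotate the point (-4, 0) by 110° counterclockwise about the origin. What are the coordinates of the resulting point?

Rotation matrix for 110°: [[cos 110°, -sin 110°], [sin 110°, cos 110°]] ≈ [[-0.342020, -0.939693], [0.939693, -0.342020]]
[[-0.342020, -0.939693], [0.939693, -0.342020]] × [-4, 0]ᵀ ≈ [1.3681, -3.7588]ᵀ
Result: (1.3681, -3.7588)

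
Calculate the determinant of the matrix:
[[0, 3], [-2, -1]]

For a 2×2 matrix [[a, b], [c, d]], det = ad - bc
det = (0)(-1) - (3)(-2) = 0 - -6 = 6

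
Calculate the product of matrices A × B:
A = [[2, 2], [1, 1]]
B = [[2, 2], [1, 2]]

Matrix multiplication:
C[0][0] = 2×2 + 2×1 = 6
C[0][1] = 2×2 + 2×2 = 8
C[1][0] = 1×2 + 1×1 = 3
C[1][1] = 1×2 + 1×2 = 4
Result: [[6, 8], [3, 4]]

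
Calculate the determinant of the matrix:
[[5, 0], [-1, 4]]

For a 2×2 matrix [[a, b], [c, d]], det = ad - bc
det = (5)(4) - (0)(-1) = 20 - 0 = 20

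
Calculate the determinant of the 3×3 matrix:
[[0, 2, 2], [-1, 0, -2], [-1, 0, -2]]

Expansion along first row:
det = 0·det([[0,-2],[0,-2]]) - 2·det([[-1,-2],[-1,-2]]) + 2·det([[-1,0],[-1,0]])
    = 0·(0·-2 - -2·0) - 2·(-1·-2 - -2·-1) + 2·(-1·0 - 0·-1)
    = 0·0 - 2·0 + 2·0
    = 0 + 0 + 0 = 0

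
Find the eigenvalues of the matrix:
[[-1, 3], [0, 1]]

Characteristic equation: det(A - λI) = 0
λ² - (trace)λ + (det) = 0
trace = -1 + 1 = 0, det = (-1)(1) - (3)(0) = -1
λ² - (0)λ + (-1) = 0
λ = (0 ± √((0)² - 4·(-1))) / 2 = (0 ± √4) / 2
Solving: λ = -1, 1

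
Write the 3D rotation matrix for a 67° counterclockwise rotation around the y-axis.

Rotation matrix for counterclockwise 67° around y-axis:
cos(67°) = 0.3907, sin(67°) = 0.9205
Result: [[0.3907, 0, 0.9205], [0, 1, 0], [-0.9205, 0, 0.3907]]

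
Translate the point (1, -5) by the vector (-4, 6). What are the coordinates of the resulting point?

Translation by (-4, 6) (homogeneous matrix [[1, 0, -4], [0, 1, 6], [0, 0, 1]]):
x' = 1 + -4 = -3
y' = -5 + 6 = 1
Result: (-3, 1)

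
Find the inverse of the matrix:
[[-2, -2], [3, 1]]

For [[a,b],[c,d]], inverse = (1/det)·[[d,-b],[-c,a]]
det = (-2)(1) - (-2)(3) = -2 - -6 = 4
Inverse = (1/4)·[[1, 2], [-3, -2]]
= [[1/4, 1/2], [-3/4, -1/2]]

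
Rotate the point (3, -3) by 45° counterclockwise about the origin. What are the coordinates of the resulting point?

Rotation matrix for 45°: [[cos 45°, -sin 45°], [sin 45°, cos 45°]] ≈ [[0.707107, -0.707107], [0.707107, 0.707107]]
[[0.707107, -0.707107], [0.707107, 0.707107]] × [3, -3]ᵀ ≈ [4.2426, 0]ᵀ
Result: (4.2426, 0)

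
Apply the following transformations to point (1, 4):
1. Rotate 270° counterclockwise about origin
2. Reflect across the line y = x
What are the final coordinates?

Step 1: Rotate 270° → (4, -1)
Step 2: Reflect across line y = x → (-1, 4)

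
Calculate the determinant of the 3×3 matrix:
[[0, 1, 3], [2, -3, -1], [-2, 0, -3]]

Expansion along first row:
det = 0·det([[-3,-1],[0,-3]]) - 1·det([[2,-1],[-2,-3]]) + 3·det([[2,-3],[-2,0]])
    = 0·(-3·-3 - -1·0) - 1·(2·-3 - -1·-2) + 3·(2·0 - -3·-2)
    = 0·9 - 1·-8 + 3·-6
    = 0 + 8 + -18 = -10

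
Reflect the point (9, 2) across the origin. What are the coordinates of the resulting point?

Reflection across origin: (9, 2) → (-9, -2)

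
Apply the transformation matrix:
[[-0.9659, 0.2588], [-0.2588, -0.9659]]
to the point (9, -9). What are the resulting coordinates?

Matrix multiplication:
[[-0.9659, 0.2588], [-0.2588, -0.9659]] × [9, -9]ᵀ
= [(-0.9659)(9) + (0.2588)(-9), (-0.2588)(9) + (-0.9659)(-9)]ᵀ
= [-11.0223, 6.3639]ᵀ
Result: (-11.0223, 6.3639)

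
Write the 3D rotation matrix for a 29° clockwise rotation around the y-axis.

Rotation matrix for clockwise 29° around y-axis:
A clockwise rotation by 29° is a counterclockwise rotation by -29°.
cos(-29°) = 0.8746, sin(-29°) = -0.4848
Result: [[0.8746, 0, -0.4848], [0, 1, 0], [0.4848, 0, 0.8746]]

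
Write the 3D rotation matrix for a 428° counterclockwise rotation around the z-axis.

Rotation matrix for counterclockwise 428° around z-axis:
cos(428°) = 0.3746, sin(428°) = 0.9272
Result: [[0.3746, -0.9272, 0], [0.9272, 0.3746, 0], [0, 0, 1]]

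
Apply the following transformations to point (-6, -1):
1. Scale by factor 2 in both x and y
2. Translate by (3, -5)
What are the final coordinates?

Step 1: Scale (-6, -1) by 2 → (-12, -2)
Step 2: Translate by (3, -5) → (-9, -7)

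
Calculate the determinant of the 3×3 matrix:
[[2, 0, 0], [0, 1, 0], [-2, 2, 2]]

Expansion along first row:
det = 2·det([[1,0],[2,2]]) - 0·det([[0,0],[-2,2]]) + 0·det([[0,1],[-2,2]])
    = 2·(1·2 - 0·2) - 0·(0·2 - 0·-2) + 0·(0·2 - 1·-2)
    = 2·2 - 0·0 + 0·2
    = 4 + 0 + 0 = 4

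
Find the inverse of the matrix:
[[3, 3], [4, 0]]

For [[a,b],[c,d]], inverse = (1/det)·[[d,-b],[-c,a]]
det = (3)(0) - (3)(4) = 0 - 12 = -12
Inverse = (1/-12)·[[0, -3], [-4, 3]]
= [[0, 1/4], [1/3, -1/4]]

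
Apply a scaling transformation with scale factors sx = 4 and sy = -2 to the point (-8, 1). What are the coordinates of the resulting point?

Scaling matrix:
[[4, 0], [0, -2]]
Result: (-8 × 4, 1 × -2) = (-32, -2)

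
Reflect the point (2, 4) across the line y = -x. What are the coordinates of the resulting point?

Reflection across line y = -x: (2, 4) → (-4, -2)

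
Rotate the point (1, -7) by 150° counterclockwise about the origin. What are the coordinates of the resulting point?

Rotation matrix for 150°: [[cos 150°, -sin 150°], [sin 150°, cos 150°]] ≈ [[-0.866025, -0.500000], [0.500000, -0.866025]]
[[-0.866025, -0.500000], [0.500000, -0.866025]] × [1, -7]ᵀ ≈ [2.6340, 6.5622]ᵀ
Result: (2.6340, 6.5622)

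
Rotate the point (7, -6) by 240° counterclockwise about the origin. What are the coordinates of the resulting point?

Rotation matrix for 240°: [[cos 240°, -sin 240°], [sin 240°, cos 240°]] ≈ [[-0.500000, 0.866025], [-0.866025, -0.500000]]
[[-0.500000, 0.866025], [-0.866025, -0.500000]] × [7, -6]ᵀ ≈ [-8.6962, -3.0622]ᵀ
Result: (-8.6962, -3.0622)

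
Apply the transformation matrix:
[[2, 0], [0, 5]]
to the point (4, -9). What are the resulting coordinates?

Matrix multiplication:
[[2, 0], [0, 5]] × [4, -9]ᵀ
= [(2)(4) + (0)(-9), (0)(4) + (5)(-9)]ᵀ
= [8, -45]ᵀ
Result: (8, -45)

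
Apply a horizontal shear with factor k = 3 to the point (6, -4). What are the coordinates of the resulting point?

Shear matrix for horizontal shear with factor k = 3:
[[1, 3], [0, 1]]
Result: (6, -4) → (-6, -4)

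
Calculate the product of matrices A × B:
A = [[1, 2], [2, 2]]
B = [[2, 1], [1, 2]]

Matrix multiplication:
C[0][0] = 1×2 + 2×1 = 4
C[0][1] = 1×1 + 2×2 = 5
C[1][0] = 2×2 + 2×1 = 6
C[1][1] = 2×1 + 2×2 = 6
Result: [[4, 5], [6, 6]]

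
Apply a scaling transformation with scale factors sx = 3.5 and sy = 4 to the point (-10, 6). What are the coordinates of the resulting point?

Scaling matrix:
[[3.50, 0], [0, 4]]
Result: (-10 × 3.5, 6 × 4) = (-35, 24)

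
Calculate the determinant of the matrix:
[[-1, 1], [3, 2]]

For a 2×2 matrix [[a, b], [c, d]], det = ad - bc
det = (-1)(2) - (1)(3) = -2 - 3 = -5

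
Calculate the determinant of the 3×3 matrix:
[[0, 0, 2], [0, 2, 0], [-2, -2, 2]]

Expansion along first row:
det = 0·det([[2,0],[-2,2]]) - 0·det([[0,0],[-2,2]]) + 2·det([[0,2],[-2,-2]])
    = 0·(2·2 - 0·-2) - 0·(0·2 - 0·-2) + 2·(0·-2 - 2·-2)
    = 0·4 - 0·0 + 2·4
    = 0 + 0 + 8 = 8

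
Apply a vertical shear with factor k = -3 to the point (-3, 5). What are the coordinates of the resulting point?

Shear matrix for vertical shear with factor k = -3:
[[1, 0], [-3, 1]]
Result: (-3, 5) → (-3, 14)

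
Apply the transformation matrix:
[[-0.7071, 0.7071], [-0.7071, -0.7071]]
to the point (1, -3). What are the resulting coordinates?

Matrix multiplication:
[[-0.7071, 0.7071], [-0.7071, -0.7071]] × [1, -3]ᵀ
= [(-0.7071)(1) + (0.7071)(-3), (-0.7071)(1) + (-0.7071)(-3)]ᵀ
= [-2.8284, 1.4142]ᵀ
Result: (-2.8284, 1.4142)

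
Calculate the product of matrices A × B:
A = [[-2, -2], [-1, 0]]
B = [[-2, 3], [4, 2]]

Matrix multiplication:
C[0][0] = -2×-2 + -2×4 = -4
C[0][1] = -2×3 + -2×2 = -10
C[1][0] = -1×-2 + 0×4 = 2
C[1][1] = -1×3 + 0×2 = -3
Result: [[-4, -10], [2, -3]]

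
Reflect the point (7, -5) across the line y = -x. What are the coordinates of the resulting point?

Reflection across line y = -x: (7, -5) → (5, -7)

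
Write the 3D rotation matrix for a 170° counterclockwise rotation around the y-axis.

Rotation matrix for counterclockwise 170° around y-axis:
cos(170°) = -0.9848, sin(170°) = 0.1736
Result: [[-0.9848, 0, 0.1736], [0, 1, 0], [-0.1736, 0, -0.9848]]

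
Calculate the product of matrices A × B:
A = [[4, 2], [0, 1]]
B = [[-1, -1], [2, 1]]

Matrix multiplication:
C[0][0] = 4×-1 + 2×2 = 0
C[0][1] = 4×-1 + 2×1 = -2
C[1][0] = 0×-1 + 1×2 = 2
C[1][1] = 0×-1 + 1×1 = 1
Result: [[0, -2], [2, 1]]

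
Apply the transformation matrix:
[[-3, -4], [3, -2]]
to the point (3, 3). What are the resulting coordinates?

Matrix multiplication:
[[-3, -4], [3, -2]] × [3, 3]ᵀ
= [(-3)(3) + (-4)(3), (3)(3) + (-2)(3)]ᵀ
= [-21, 3]ᵀ
Result: (-21, 3)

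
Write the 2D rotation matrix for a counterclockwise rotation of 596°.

Rotation matrix formula: [[cos θ, -sin θ], [sin θ, cos θ]]
For θ = 596°:
cos(596°) = -0.5592
sin(596°) = -0.8290
Result: [[-0.5592, 0.8290], [-0.8290, -0.5592]]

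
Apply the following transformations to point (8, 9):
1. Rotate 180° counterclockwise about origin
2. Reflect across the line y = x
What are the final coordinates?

Step 1: Rotate 180° → (-8, -9)
Step 2: Reflect across line y = x → (-9, -8)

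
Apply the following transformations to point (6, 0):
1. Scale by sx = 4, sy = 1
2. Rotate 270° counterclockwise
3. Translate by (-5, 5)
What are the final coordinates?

Step 1: Scale → (24, 0)
Step 2: Rotate 270° → (0, -24)
Step 3: Translate → (-5, -19)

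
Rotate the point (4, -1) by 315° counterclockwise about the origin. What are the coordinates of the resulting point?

Rotation matrix for 315°: [[cos 315°, -sin 315°], [sin 315°, cos 315°]] ≈ [[0.707107, 0.707107], [-0.707107, 0.707107]]
[[0.707107, 0.707107], [-0.707107, 0.707107]] × [4, -1]ᵀ ≈ [2.1213, -3.5355]ᵀ
Result: (2.1213, -3.5355)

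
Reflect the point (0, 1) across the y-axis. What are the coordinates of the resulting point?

Reflection across y-axis: (0, 1) → (0, 1)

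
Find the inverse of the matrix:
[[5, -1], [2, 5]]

For [[a,b],[c,d]], inverse = (1/det)·[[d,-b],[-c,a]]
det = (5)(5) - (-1)(2) = 25 - -2 = 27
Inverse = (1/27)·[[5, 1], [-2, 5]]
= [[5/27, 1/27], [-2/27, 5/27]]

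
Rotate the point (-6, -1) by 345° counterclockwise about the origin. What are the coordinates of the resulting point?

Rotation matrix for 345°: [[cos 345°, -sin 345°], [sin 345°, cos 345°]] ≈ [[0.965926, 0.258819], [-0.258819, 0.965926]]
[[0.965926, 0.258819], [-0.258819, 0.965926]] × [-6, -1]ᵀ ≈ [-6.0544, 0.5870]ᵀ
Result: (-6.0544, 0.5870)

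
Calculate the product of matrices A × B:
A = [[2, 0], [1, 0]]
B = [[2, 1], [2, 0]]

Matrix multiplication:
C[0][0] = 2×2 + 0×2 = 4
C[0][1] = 2×1 + 0×0 = 2
C[1][0] = 1×2 + 0×2 = 2
C[1][1] = 1×1 + 0×0 = 1
Result: [[4, 2], [2, 1]]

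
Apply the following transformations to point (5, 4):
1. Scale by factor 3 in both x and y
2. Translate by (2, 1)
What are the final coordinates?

Step 1: Scale (5, 4) by 3 → (15, 12)
Step 2: Translate by (2, 1) → (17, 13)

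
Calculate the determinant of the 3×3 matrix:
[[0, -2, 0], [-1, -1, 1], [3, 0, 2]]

Expansion along first row:
det = 0·det([[-1,1],[0,2]]) - -2·det([[-1,1],[3,2]]) + 0·det([[-1,-1],[3,0]])
    = 0·(-1·2 - 1·0) - -2·(-1·2 - 1·3) + 0·(-1·0 - -1·3)
    = 0·-2 - -2·-5 + 0·3
    = 0 + -10 + 0 = -10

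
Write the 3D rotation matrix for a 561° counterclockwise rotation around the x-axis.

Rotation matrix for counterclockwise 561° around x-axis:
cos(561°) = -0.9336, sin(561°) = -0.3584
Result: [[1, 0, 0], [0, -0.9336, 0.3584], [0, -0.3584, -0.9336]]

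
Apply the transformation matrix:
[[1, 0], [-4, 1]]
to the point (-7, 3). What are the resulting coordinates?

Matrix multiplication:
[[1, 0], [-4, 1]] × [-7, 3]ᵀ
= [(1)(-7) + (0)(3), (-4)(-7) + (1)(3)]ᵀ
= [-7, 31]ᵀ
Result: (-7, 31)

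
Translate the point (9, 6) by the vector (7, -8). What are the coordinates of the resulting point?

Translation by (7, -8) (homogeneous matrix [[1, 0, 7], [0, 1, -8], [0, 0, 1]]):
x' = 9 + 7 = 16
y' = 6 + -8 = -2
Result: (16, -2)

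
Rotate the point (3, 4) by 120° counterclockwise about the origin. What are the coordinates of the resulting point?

Rotation matrix for 120°: [[cos 120°, -sin 120°], [sin 120°, cos 120°]] ≈ [[-0.500000, -0.866025], [0.866025, -0.500000]]
[[-0.500000, -0.866025], [0.866025, -0.500000]] × [3, 4]ᵀ ≈ [-4.9641, 0.5981]ᵀ
Result: (-4.9641, 0.5981)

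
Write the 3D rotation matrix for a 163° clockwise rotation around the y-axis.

Rotation matrix for clockwise 163° around y-axis:
A clockwise rotation by 163° is a counterclockwise rotation by -163°.
cos(-163°) = -0.9563, sin(-163°) = -0.2924
Result: [[-0.9563, 0, -0.2924], [0, 1, 0], [0.2924, 0, -0.9563]]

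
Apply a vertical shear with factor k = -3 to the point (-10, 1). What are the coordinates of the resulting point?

Shear matrix for vertical shear with factor k = -3:
[[1, 0], [-3, 1]]
Result: (-10, 1) → (-10, 31)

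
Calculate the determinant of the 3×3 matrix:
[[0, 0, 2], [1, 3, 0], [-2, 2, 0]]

Expansion along first row:
det = 0·det([[3,0],[2,0]]) - 0·det([[1,0],[-2,0]]) + 2·det([[1,3],[-2,2]])
    = 0·(3·0 - 0·2) - 0·(1·0 - 0·-2) + 2·(1·2 - 3·-2)
    = 0·0 - 0·0 + 2·8
    = 0 + 0 + 16 = 16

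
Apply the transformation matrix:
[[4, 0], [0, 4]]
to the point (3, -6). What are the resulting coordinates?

Matrix multiplication:
[[4, 0], [0, 4]] × [3, -6]ᵀ
= [(4)(3) + (0)(-6), (0)(3) + (4)(-6)]ᵀ
= [12, -24]ᵀ
Result: (12, -24)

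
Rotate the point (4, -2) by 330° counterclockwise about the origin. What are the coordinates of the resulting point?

Rotation matrix for 330°: [[cos 330°, -sin 330°], [sin 330°, cos 330°]] ≈ [[0.866025, 0.500000], [-0.500000, 0.866025]]
[[0.866025, 0.500000], [-0.500000, 0.866025]] × [4, -2]ᵀ ≈ [2.4641, -3.7321]ᵀ
Result: (2.4641, -3.7321)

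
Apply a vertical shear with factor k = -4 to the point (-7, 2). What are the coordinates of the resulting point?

Shear matrix for vertical shear with factor k = -4:
[[1, 0], [-4, 1]]
Result: (-7, 2) → (-7, 30)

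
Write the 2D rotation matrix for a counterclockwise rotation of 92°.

Rotation matrix formula: [[cos θ, -sin θ], [sin θ, cos θ]]
For θ = 92°:
cos(92°) = -0.0349
sin(92°) = 0.9994
Result: [[-0.0349, -0.9994], [0.9994, -0.0349]]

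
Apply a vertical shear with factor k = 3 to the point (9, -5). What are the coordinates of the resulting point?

Shear matrix for vertical shear with factor k = 3:
[[1, 0], [3, 1]]
Result: (9, -5) → (9, 22)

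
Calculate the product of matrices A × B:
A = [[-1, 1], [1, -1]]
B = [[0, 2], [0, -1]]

Matrix multiplication:
C[0][0] = -1×0 + 1×0 = 0
C[0][1] = -1×2 + 1×-1 = -3
C[1][0] = 1×0 + -1×0 = 0
C[1][1] = 1×2 + -1×-1 = 3
Result: [[0, -3], [0, 3]]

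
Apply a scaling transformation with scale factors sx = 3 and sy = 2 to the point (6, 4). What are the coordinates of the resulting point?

Scaling matrix:
[[3, 0], [0, 2]]
Result: (6 × 3, 4 × 2) = (18, 8)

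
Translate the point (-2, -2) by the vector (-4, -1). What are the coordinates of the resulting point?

Translation by (-4, -1) (homogeneous matrix [[1, 0, -4], [0, 1, -1], [0, 0, 1]]):
x' = -2 + -4 = -6
y' = -2 + -1 = -3
Result: (-6, -3)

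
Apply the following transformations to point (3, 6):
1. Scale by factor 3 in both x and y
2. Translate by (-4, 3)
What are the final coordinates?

Step 1: Scale (3, 6) by 3 → (9, 18)
Step 2: Translate by (-4, 3) → (5, 21)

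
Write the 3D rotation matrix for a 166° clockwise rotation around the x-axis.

Rotation matrix for clockwise 166° around x-axis:
A clockwise rotation by 166° is a counterclockwise rotation by -166°.
cos(-166°) = -0.9703, sin(-166°) = -0.2419
Result: [[1, 0, 0], [0, -0.9703, 0.2419], [0, -0.2419, -0.9703]]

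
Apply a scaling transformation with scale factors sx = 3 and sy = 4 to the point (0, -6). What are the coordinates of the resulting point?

Scaling matrix:
[[3, 0], [0, 4]]
Result: (0 × 3, -6 × 4) = (0, -24)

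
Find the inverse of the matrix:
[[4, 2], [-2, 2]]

For [[a,b],[c,d]], inverse = (1/det)·[[d,-b],[-c,a]]
det = (4)(2) - (2)(-2) = 8 - -4 = 12
Inverse = (1/12)·[[2, -2], [2, 4]]
= [[1/6, -1/6], [1/6, 1/3]]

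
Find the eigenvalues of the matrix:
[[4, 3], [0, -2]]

Characteristic equation: det(A - λI) = 0
λ² - (trace)λ + (det) = 0
trace = 4 + -2 = 2, det = (4)(-2) - (3)(0) = -8
λ² - (2)λ + (-8) = 0
λ = (2 ± √((2)² - 4·(-8))) / 2 = (2 ± √36) / 2
Solving: λ = -2, 4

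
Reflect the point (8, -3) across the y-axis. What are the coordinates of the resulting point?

Reflection across y-axis: (8, -3) → (-8, -3)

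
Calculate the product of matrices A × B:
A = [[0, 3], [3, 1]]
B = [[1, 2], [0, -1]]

Matrix multiplication:
C[0][0] = 0×1 + 3×0 = 0
C[0][1] = 0×2 + 3×-1 = -3
C[1][0] = 3×1 + 1×0 = 3
C[1][1] = 3×2 + 1×-1 = 5
Result: [[0, -3], [3, 5]]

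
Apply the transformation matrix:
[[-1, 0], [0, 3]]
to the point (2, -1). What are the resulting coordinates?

Matrix multiplication:
[[-1, 0], [0, 3]] × [2, -1]ᵀ
= [(-1)(2) + (0)(-1), (0)(2) + (3)(-1)]ᵀ
= [-2, -3]ᵀ
Result: (-2, -3)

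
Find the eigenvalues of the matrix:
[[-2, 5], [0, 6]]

Characteristic equation: det(A - λI) = 0
λ² - (trace)λ + (det) = 0
trace = -2 + 6 = 4, det = (-2)(6) - (5)(0) = -12
λ² - (4)λ + (-12) = 0
λ = (4 ± √((4)² - 4·(-12))) / 2 = (4 ± √64) / 2
Solving: λ = -2, 6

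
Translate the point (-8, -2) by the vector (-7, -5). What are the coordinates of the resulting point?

Translation by (-7, -5) (homogeneous matrix [[1, 0, -7], [0, 1, -5], [0, 0, 1]]):
x' = -8 + -7 = -15
y' = -2 + -5 = -7
Result: (-15, -7)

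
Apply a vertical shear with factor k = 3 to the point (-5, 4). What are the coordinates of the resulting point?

Shear matrix for vertical shear with factor k = 3:
[[1, 0], [3, 1]]
Result: (-5, 4) → (-5, -11)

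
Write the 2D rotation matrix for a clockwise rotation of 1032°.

Rotation matrix formula: [[cos θ, -sin θ], [sin θ, cos θ]]
A clockwise rotation by 1032° is equivalent to a counterclockwise rotation by -1032°.
For θ = -1032°:
cos(-1032°) = 0.6691
sin(-1032°) = 0.7431
Result: [[0.6691, -0.7431], [0.7431, 0.6691]]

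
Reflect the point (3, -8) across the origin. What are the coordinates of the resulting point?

Reflection across origin: (3, -8) → (-3, 8)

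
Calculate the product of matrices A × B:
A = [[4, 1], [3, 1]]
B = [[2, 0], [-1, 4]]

Matrix multiplication:
C[0][0] = 4×2 + 1×-1 = 7
C[0][1] = 4×0 + 1×4 = 4
C[1][0] = 3×2 + 1×-1 = 5
C[1][1] = 3×0 + 1×4 = 4
Result: [[7, 4], [5, 4]]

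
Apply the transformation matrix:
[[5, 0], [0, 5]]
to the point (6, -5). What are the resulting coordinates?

Matrix multiplication:
[[5, 0], [0, 5]] × [6, -5]ᵀ
= [(5)(6) + (0)(-5), (0)(6) + (5)(-5)]ᵀ
= [30, -25]ᵀ
Result: (30, -25)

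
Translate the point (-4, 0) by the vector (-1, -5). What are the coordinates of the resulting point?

Translation by (-1, -5) (homogeneous matrix [[1, 0, -1], [0, 1, -5], [0, 0, 1]]):
x' = -4 + -1 = -5
y' = 0 + -5 = -5
Result: (-5, -5)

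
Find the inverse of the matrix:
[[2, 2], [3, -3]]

For [[a,b],[c,d]], inverse = (1/det)·[[d,-b],[-c,a]]
det = (2)(-3) - (2)(3) = -6 - 6 = -12
Inverse = (1/-12)·[[-3, -2], [-3, 2]]
= [[1/4, 1/6], [1/4, -1/6]]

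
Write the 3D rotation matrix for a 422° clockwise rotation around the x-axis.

Rotation matrix for clockwise 422° around x-axis:
A clockwise rotation by 422° is a counterclockwise rotation by -422°.
cos(-422°) = 0.4695, sin(-422°) = -0.8829
Result: [[1, 0, 0], [0, 0.4695, 0.8829], [0, -0.8829, 0.4695]]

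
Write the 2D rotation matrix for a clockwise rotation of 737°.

Rotation matrix formula: [[cos θ, -sin θ], [sin θ, cos θ]]
A clockwise rotation by 737° is equivalent to a counterclockwise rotation by -737°.
For θ = -737°:
cos(-737°) = 0.9563
sin(-737°) = -0.2924
Result: [[0.9563, 0.2924], [-0.2924, 0.9563]]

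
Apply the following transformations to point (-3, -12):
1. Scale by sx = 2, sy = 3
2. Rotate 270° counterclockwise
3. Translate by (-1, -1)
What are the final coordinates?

Step 1: Scale → (-6, -36)
Step 2: Rotate 270° → (-36, 6)
Step 3: Translate → (-37, 5)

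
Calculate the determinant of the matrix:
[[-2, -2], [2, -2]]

For a 2×2 matrix [[a, b], [c, d]], det = ad - bc
det = (-2)(-2) - (-2)(2) = 4 - -4 = 8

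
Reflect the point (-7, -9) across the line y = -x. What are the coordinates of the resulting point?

Reflection across line y = -x: (-7, -9) → (9, 7)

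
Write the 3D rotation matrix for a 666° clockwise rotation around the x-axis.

Rotation matrix for clockwise 666° around x-axis:
A clockwise rotation by 666° is a counterclockwise rotation by -666°.
cos(-666°) = 0.5878, sin(-666°) = 0.8090
Result: [[1, 0, 0], [0, 0.5878, -0.8090], [0, 0.8090, 0.5878]]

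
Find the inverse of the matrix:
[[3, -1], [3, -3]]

For [[a,b],[c,d]], inverse = (1/det)·[[d,-b],[-c,a]]
det = (3)(-3) - (-1)(3) = -9 - -3 = -6
Inverse = (1/-6)·[[-3, 1], [-3, 3]]
= [[1/2, -1/6], [1/2, -1/2]]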